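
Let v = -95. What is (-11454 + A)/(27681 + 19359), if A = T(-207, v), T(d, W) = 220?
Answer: -5617/23520 ≈ -0.23882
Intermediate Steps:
A = 220
(-11454 + A)/(27681 + 19359) = (-11454 + 220)/(27681 + 19359) = -11234/47040 = -11234*1/47040 = -5617/23520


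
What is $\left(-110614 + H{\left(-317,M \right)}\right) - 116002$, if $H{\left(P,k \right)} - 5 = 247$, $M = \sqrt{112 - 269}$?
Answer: $-226364$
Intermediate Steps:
$M = i \sqrt{157}$ ($M = \sqrt{-157} = i \sqrt{157} \approx 12.53 i$)
$H{\left(P,k \right)} = 252$ ($H{\left(P,k \right)} = 5 + 247 = 252$)
$\left(-110614 + H{\left(-317,M \right)}\right) - 116002 = \left(-110614 + 252\right) - 116002 = -110362 - 116002 = -226364$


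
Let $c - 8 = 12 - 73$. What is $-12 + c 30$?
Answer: $-1602$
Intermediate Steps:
$c = -53$ ($c = 8 + \left(12 - 73\right) = 8 - 61 = -53$)
$-12 + c 30 = -12 - 1590 = -1602$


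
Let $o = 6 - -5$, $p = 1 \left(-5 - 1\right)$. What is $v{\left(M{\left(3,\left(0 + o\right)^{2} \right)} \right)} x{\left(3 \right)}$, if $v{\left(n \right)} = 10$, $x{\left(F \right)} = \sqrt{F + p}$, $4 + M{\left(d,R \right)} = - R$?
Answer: $10 i \sqrt{3} \approx 17.32 i$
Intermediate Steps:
$p = -6$ ($p = 1 \left(-6\right) = -6$)
$o = 11$ ($o = 6 + 5 = 11$)
$M{\left(d,R \right)} = -4 - R$
$x{\left(F \right)} = \sqrt{-6 + F}$ ($x{\left(F \right)} = \sqrt{F - 6} = \sqrt{-6 + F}$)
$v{\left(M{\left(3,\left(0 + o\right)^{2} \right)} \right)} x{\left(3 \right)} = 10 \sqrt{-6 + 3} = 10 \sqrt{-3} = 10 i \sqrt{3}$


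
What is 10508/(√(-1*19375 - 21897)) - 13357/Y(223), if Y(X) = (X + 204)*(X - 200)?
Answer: -13357/9821 - 2627*I*√10318/5159 ≈ -1.36 - 51.724*I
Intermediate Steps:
Y(X) = (-200 + X)*(204 + X) (Y(X) = (204 + X)*(-200 + X) = (-200 + X)*(204 + X))
10508/(√(-1*19375 - 21897)) - 13357/Y(223) = 10508/(√(-1*19375 - 21897)) - 13357/(-40800 + 223² + 4*223) = 10508/(√(-19375 - 21897)) - 13357/(-40800 + 49729 + 892) = 10508/(√(-41272)) - 13357/9821 = 10508/((2*I*√10318)) - 13357*1/9821 = 10508*(-I*√10318/20636) - 13357/9821 = -2627*I*√10318/5159 - 13357/9821 = -13357/9821 - 2627*I*√10318/5159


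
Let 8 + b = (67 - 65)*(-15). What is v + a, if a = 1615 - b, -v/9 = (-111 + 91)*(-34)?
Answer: -4467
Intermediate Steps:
b = -38 (b = -8 + (67 - 65)*(-15) = -8 + 2*(-15) = -8 - 30 = -38)
v = -6120 (v = -9*(-111 + 91)*(-34) = -(-180)*(-34) = -9*680 = -6120)
a = 1653 (a = 1615 - 1*(-38) = 1615 + 38 = 1653)
v + a = -6120 + 1653 = -4467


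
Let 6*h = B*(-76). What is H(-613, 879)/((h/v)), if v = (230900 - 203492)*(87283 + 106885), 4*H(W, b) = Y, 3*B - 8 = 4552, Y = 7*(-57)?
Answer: 2619302049/95 ≈ 2.7572e+7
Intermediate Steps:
Y = -399
B = 1520 (B = 8/3 + (⅓)*4552 = 8/3 + 4552/3 = 1520)
H(W, b) = -399/4 (H(W, b) = (¼)*(-399) = -399/4)
v = 5321756544 (v = 27408*194168 = 5321756544)
h = -57760/3 (h = (1520*(-76))/6 = (⅙)*(-115520) = -57760/3 ≈ -19253.)
H(-613, 879)/((h/v)) = -399/(4*((-57760/3/5321756544))) = -399/(4*((-57760/3*1/5321756544))) = -399/(4*(-1805/498914676)) = -399/4*(-498914676/1805) = 2619302049/95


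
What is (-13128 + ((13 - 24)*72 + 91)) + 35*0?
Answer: -13829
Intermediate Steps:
(-13128 + ((13 - 24)*72 + 91)) + 35*0 = (-13128 + (-11*72 + 91)) + 0 = (-13128 + (-792 + 91)) + 0 = (-13128 - 701) + 0 = -13829 + 0 = -13829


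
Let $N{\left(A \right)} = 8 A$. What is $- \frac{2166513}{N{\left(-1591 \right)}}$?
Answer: $\frac{2166513}{12728} \approx 170.22$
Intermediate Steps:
$- \frac{2166513}{N{\left(-1591 \right)}} = - \frac{2166513}{8 \left(-1591\right)} = - \frac{2166513}{-12728} = \left(-2166513\right) \left(- \frac{1}{12728}\right) = \frac{2166513}{12728}$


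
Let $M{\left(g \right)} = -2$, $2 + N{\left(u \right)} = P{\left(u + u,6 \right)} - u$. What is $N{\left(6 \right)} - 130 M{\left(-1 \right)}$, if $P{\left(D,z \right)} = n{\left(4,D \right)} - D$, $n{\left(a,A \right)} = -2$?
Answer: $238$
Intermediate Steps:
$P{\left(D,z \right)} = -2 - D$
$N{\left(u \right)} = -4 - 3 u$ ($N{\left(u \right)} = -2 - \left(2 + 3 u\right) = -4 - 3 u$)
$N{\left(6 \right)} - 130 M{\left(-1 \right)} = \left(-4 - 18\right) - -260 = \left(-4 - 18\right) + 260 = -22 + 260 = 238$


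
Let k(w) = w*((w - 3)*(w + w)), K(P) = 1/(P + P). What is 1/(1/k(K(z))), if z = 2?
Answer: -11/32 ≈ -0.34375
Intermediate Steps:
K(P) = 1/(2*P)
k(w) = 2*w**2*(-3 + w) (k(w) = w*((-3 + w)*(2*w)) = w*(2*w*(-3 + w)) = 2*w**2*(-3 + w))
1/(1/k(K(z))) = 1/(1/(2*((1/2)/2)**2*(-3 + (1/2)/2))) = 1/(1/(2*((1/2)*(1/2))**2*(-3 + (1/2)*(1/2)))) = 1/(1/(2*(1/4)**2*(-3 + 1/4))) = 1/(1/(2*(1/16)*(-11/4))) = 1/(1/(-11/32)) = 1/(-32/11) = -11/32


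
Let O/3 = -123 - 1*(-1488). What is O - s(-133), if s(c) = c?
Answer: 4228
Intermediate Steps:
O = 4095 (O = 3*(-123 - 1*(-1488)) = 3*(-123 + 1488) = 3*1365 = 4095)
O - s(-133) = 4095 - 1*(-133) = 4095 + 133 = 4228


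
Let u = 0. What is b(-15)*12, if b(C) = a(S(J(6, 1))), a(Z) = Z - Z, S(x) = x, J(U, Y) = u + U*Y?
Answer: 0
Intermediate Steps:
J(U, Y) = U*Y (J(U, Y) = 0 + U*Y = U*Y)
a(Z) = 0
b(C) = 0
b(-15)*12 = 0*12 = 0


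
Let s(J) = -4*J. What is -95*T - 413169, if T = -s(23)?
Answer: -421909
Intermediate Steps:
T = 92 (T = -(-4)*23 = -1*(-92) = 92)
-95*T - 413169 = -95*92 - 413169 = -8740 - 413169 = -421909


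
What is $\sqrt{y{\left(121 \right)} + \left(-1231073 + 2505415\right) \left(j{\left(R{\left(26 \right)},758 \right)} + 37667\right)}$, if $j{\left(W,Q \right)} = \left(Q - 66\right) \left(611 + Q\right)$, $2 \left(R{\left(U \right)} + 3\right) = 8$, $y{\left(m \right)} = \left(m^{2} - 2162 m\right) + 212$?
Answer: $3 \sqrt{139471748709} \approx 1.1204 \cdot 10^{6}$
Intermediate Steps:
$y{\left(m \right)} = 212 + m^{2} - 2162 m$
$R{\left(U \right)} = 1$ ($R{\left(U \right)} = -3 + \frac{1}{2} \cdot 8 = -3 + 4 = 1$)
$j{\left(W,Q \right)} = \left(-66 + Q\right) \left(611 + Q\right)$
$\sqrt{y{\left(121 \right)} + \left(-1231073 + 2505415\right) \left(j{\left(R{\left(26 \right)},758 \right)} + 37667\right)} = \sqrt{\left(212 + 121^{2} - 261602\right) + \left(-1231073 + 2505415\right) \left(\left(-40326 + 758^{2} + 545 \cdot 758\right) + 37667\right)} = \sqrt{\left(212 + 14641 - 261602\right) + 1274342 \left(\left(-40326 + 574564 + 413110\right) + 37667\right)} = \sqrt{-246749 + 1274342 \left(947348 + 37667\right)} = \sqrt{-246749 + 1274342 \cdot 985015} = \sqrt{-246749 + 1255245985130} = \sqrt{1255245738381} = 3 \sqrt{139471748709}$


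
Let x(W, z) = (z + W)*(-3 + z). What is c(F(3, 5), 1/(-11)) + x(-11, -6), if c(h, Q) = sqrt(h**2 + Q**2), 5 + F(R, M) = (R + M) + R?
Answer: 153 + sqrt(4357)/11 ≈ 159.00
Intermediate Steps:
x(W, z) = (-3 + z)*(W + z) (x(W, z) = (W + z)*(-3 + z) = (-3 + z)*(W + z))
F(R, M) = -5 + M + 2*R (F(R, M) = -5 + ((R + M) + R) = -5 + ((M + R) + R) = -5 + (M + 2*R) = -5 + M + 2*R)
c(h, Q) = sqrt(Q**2 + h**2)
c(F(3, 5), 1/(-11)) + x(-11, -6) = sqrt((1/(-11))**2 + (-5 + 5 + 2*3)**2) + ((-6)**2 - 3*(-11) - 3*(-6) - 11*(-6)) = sqrt((-1/11)**2 + (-5 + 5 + 6)**2) + (36 + 33 + 18 + 66) = sqrt(1/121 + 6**2) + 153 = sqrt(1/121 + 36) + 153 = sqrt(4357/121) + 153 = sqrt(4357)/11 + 153 = 153 + sqrt(4357)/11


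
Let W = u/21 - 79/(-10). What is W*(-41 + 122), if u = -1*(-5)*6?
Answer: 52893/70 ≈ 755.61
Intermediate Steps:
u = 30 (u = 5*6 = 30)
W = 653/70 (W = 30/21 - 79/(-10) = 30*(1/21) - 79*(-⅒) = 10/7 + 79/10 = 653/70 ≈ 9.3286)
W*(-41 + 122) = 653*(-41 + 122)/70 = (653/70)*81 = 52893/70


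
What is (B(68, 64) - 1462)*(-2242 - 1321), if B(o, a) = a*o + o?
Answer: -10539354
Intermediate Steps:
B(o, a) = o + a*o
(B(68, 64) - 1462)*(-2242 - 1321) = (68*(1 + 64) - 1462)*(-2242 - 1321) = (68*65 - 1462)*(-3563) = (4420 - 1462)*(-3563) = 2958*(-3563) = -10539354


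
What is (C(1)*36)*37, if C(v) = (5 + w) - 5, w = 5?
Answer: 6660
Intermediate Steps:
C(v) = 5 (C(v) = (5 + 5) - 5 = 10 - 5 = 5)
(C(1)*36)*37 = (5*36)*37 = 180*37 = 6660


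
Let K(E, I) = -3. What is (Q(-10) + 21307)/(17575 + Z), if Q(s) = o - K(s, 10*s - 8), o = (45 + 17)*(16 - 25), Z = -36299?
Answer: -5188/4681 ≈ -1.1083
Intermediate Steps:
o = -558 (o = 62*(-9) = -558)
Q(s) = -555 (Q(s) = -558 - 1*(-3) = -558 + 3 = -555)
(Q(-10) + 21307)/(17575 + Z) = (-555 + 21307)/(17575 - 36299) = 20752/(-18724) = 20752*(-1/18724) = -5188/4681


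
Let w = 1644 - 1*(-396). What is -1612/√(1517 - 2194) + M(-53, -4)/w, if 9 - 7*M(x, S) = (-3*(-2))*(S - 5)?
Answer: 3/680 + 1612*I*√677/677 ≈ 0.0044118 + 61.954*I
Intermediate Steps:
w = 2040 (w = 1644 + 396 = 2040)
M(x, S) = 39/7 - 6*S/7 (M(x, S) = 9/7 - (-3*(-2))*(S - 5)/7 = 9/7 - 6*(-5 + S)/7 = 9/7 - (-30 + 6*S)/7 = 9/7 + (30/7 - 6*S/7) = 39/7 - 6*S/7)
-1612/√(1517 - 2194) + M(-53, -4)/w = -1612/√(1517 - 2194) + (39/7 - 6/7*(-4))/2040 = -1612*(-I*√677/677) + (39/7 + 24/7)*(1/2040) = -1612*(-I*√677/677) + 9*(1/2040) = -(-1612)*I*√677/677 + 3/680 = 1612*I*√677/677 + 3/680 = 3/680 + 1612*I*√677/677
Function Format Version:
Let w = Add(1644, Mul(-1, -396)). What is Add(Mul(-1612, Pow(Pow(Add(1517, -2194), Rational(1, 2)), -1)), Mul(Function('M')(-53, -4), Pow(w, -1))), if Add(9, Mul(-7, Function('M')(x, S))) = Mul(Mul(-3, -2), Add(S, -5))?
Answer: Add(Rational(3, 680), Mul(Rational(1612, 677), I, Pow(677, Rational(1, 2)))) ≈ Add(0.0044118, Mul(61.954, I))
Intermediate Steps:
w = 2040 (w = Add(1644, 396) = 2040)
Function('M')(x, S) = Add(Rational(39, 7), Mul(Rational(-6, 7), S)) (Function('M')(x, S) = Add(Rational(9, 7), Mul(Rational(-1, 7), Mul(Mul(-3, -2), Add(S, -5)))) = Add(Rational(9, 7), Mul(Rational(-1, 7), Mul(6, Add(-5, S)))) = Add(Rational(9, 7), Mul(Rational(-1, 7), Add(-30, Mul(6, S)))) = Add(Rational(9, 7), Add(Rational(30, 7), Mul(Rational(-6, 7), S))) = Add(Rational(39, 7), Mul(Rational(-6, 7), S)))
Add(Mul(-1612, Pow(Pow(Add(1517, -2194), Rational(1, 2)), -1)), Mul(Function('M')(-53, -4), Pow(w, -1))) = Add(Mul(-1612, Pow(Pow(Add(1517, -2194), Rational(1, 2)), -1)), Mul(Add(Rational(39, 7), Mul(Rational(-6, 7), -4)), Pow(2040, -1))) = Add(Mul(-1612, Pow(Pow(-677, Rational(1, 2)), -1)), Mul(Add(Rational(39, 7), Rational(24, 7)), Rational(1, 2040))) = Add(Mul(-1612, Pow(Mul(I, Pow(677, Rational(1, 2))), -1)), Mul(9, Rational(1, 2040))) = Add(Mul(-1612, Mul(Rational(-1, 677), I, Pow(677, Rational(1, 2)))), Rational(3, 680)) = Add(Mul(Rational(1612, 677), I, Pow(677, Rational(1, 2))), Rational(3, 680)) = Add(Rational(3, 680), Mul(Rational(1612, 677), I, Pow(677, Rational(1, 2))))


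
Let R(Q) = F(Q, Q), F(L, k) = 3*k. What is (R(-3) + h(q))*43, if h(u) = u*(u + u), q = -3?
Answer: 387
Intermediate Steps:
h(u) = 2*u² (h(u) = u*(2*u) = 2*u²)
R(Q) = 3*Q
(R(-3) + h(q))*43 = (3*(-3) + 2*(-3)²)*43 = (-9 + 2*9)*43 = (-9 + 18)*43 = 9*43 = 387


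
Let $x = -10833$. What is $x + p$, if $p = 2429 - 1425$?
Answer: $-9829$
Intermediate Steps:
$p = 1004$
$x + p = -10833 + 1004 = -9829$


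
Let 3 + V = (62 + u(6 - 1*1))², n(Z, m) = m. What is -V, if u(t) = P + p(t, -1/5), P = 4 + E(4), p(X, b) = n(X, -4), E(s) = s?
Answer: -4353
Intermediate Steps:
p(X, b) = -4
P = 8 (P = 4 + 4 = 8)
u(t) = 4 (u(t) = 8 - 4 = 4)
V = 4353 (V = -3 + (62 + 4)² = -3 + 66² = -3 + 4356 = 4353)
-V = -1*4353 = -4353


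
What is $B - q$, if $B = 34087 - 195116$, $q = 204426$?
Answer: $-365455$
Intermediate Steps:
$B = -161029$
$B - q = -161029 - 204426 = -365455$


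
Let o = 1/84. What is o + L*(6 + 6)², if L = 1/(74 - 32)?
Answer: 289/84 ≈ 3.4405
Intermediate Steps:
L = 1/42 ≈ 0.023810
o = 1/84 ≈ 0.011905
o + L*(6 + 6)² = 1/84 + (6 + 6)²/42 = 1/84 + (1/42)*12² = 1/84 + (1/42)*144 = 1/84 + 24/7 = 289/84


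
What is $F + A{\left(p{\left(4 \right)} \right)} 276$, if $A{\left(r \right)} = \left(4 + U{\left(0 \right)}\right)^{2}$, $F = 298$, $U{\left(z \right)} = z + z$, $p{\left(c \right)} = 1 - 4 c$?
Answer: $4714$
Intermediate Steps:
$U{\left(z \right)} = 2 z$
$A{\left(r \right)} = 16$ ($A{\left(r \right)} = \left(4 + 2 \cdot 0\right)^{2} = \left(4 + 0\right)^{2} = 4^{2} = 16$)
$F + A{\left(p{\left(4 \right)} \right)} 276 = 298 + 16 \cdot 276 = 298 + 4416 = 4714$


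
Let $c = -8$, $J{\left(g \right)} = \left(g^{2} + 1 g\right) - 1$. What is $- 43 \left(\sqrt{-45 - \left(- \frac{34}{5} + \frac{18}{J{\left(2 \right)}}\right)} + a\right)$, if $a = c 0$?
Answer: $- \frac{43 i \sqrt{1045}}{5} \approx - 278.01 i$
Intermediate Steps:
$J{\left(g \right)} = -1 + g + g^{2}$ ($J{\left(g \right)} = \left(g^{2} + g\right) - 1 = \left(g + g^{2}\right) - 1 = -1 + g + g^{2}$)
$a = 0$ ($a = \left(-8\right) 0 = 0$)
$- 43 \left(\sqrt{-45 - \left(- \frac{34}{5} + \frac{18}{J{\left(2 \right)}}\right)} + a\right) = - 43 \left(\sqrt{-45 - \left(- \frac{34}{5} + \frac{18}{-1 + 2 + 2^{2}}\right)} + 0\right) = - 43 \left(\sqrt{-45 - \left(- \frac{34}{5} + \frac{18}{-1 + 2 + 4}\right)} + 0\right) = - 43 \left(\sqrt{-45 + \left(\frac{34}{5} - \frac{18}{5}\right)} + 0\right) = - 43 \left(\sqrt{-45 + \frac{16}{5}} + 0\right) = - 43 \left(\sqrt{- \frac{209}{5}} + 0\right) = - 43 \left(\frac{i \sqrt{1045}}{5} + 0\right) = - 43 \frac{i \sqrt{1045}}{5} = - \frac{43 i \sqrt{1045}}{5}$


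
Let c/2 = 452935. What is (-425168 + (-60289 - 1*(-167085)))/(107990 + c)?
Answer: -79593/253465 ≈ -0.31402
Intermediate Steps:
c = 905870 (c = 2*452935 = 905870)
(-425168 + (-60289 - 1*(-167085)))/(107990 + c) = (-425168 + (-60289 - 1*(-167085)))/(107990 + 905870) = (-425168 + (-60289 + 167085))/1013860 = (-425168 + 106796)*(1/1013860) = -318372*1/1013860 = -79593/253465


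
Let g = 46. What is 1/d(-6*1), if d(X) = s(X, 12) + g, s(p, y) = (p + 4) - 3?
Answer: 1/41 ≈ 0.024390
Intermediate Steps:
s(p, y) = 1 + p (s(p, y) = (4 + p) - 3 = 1 + p)
d(X) = 47 + X (d(X) = (1 + X) + 46 = 47 + X)
1/d(-6*1) = 1/(47 - 6*1) = 1/(47 - 6) = 1/41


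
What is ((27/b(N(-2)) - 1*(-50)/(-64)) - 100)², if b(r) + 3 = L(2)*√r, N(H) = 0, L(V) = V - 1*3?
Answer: 12341169/1024 ≈ 12052.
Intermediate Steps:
L(V) = -3 + V (L(V) = V - 3 = -3 + V)
b(r) = -3 - √r (b(r) = -3 + (-3 + 2)*√r = -3 - √r)
((27/b(N(-2)) - 1*(-50)/(-64)) - 100)² = ((27/(-3 - √0) - 1*(-50)/(-64)) - 100)² = ((27/(-3 - 1*0) + 50*(-1/64)) - 100)² = ((27/(-3 + 0) - 25/32) - 100)² = ((27/(-3) - 25/32) - 100)² = ((27*(-⅓) - 25/32) - 100)² = ((-9 - 25/32) - 100)² = (-313/32 - 100)² = (-3513/32)² = 12341169/1024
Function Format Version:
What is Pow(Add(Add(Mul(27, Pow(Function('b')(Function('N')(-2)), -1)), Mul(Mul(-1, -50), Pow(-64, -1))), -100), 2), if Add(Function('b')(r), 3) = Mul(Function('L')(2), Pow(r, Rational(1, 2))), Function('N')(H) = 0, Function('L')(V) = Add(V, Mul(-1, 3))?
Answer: Rational(12341169, 1024) ≈ 12052.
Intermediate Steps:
Function('L')(V) = Add(-3, V) (Function('L')(V) = Add(V, -3) = Add(-3, V))
Function('b')(r) = Add(-3, Mul(-1, Pow(r, Rational(1, 2)))) (Function('b')(r) = Add(-3, Mul(Add(-3, 2), Pow(r, Rational(1, 2)))) = Add(-3, Mul(-1, Pow(r, Rational(1, 2)))))
Pow(Add(Add(Mul(27, Pow(Function('b')(Function('N')(-2)), -1)), Mul(Mul(-1, -50), Pow(-64, -1))), -100), 2) = Pow(Add(Add(Mul(27, Pow(Add(-3, Mul(-1, Pow(0, Rational(1, 2)))), -1)), Mul(Mul(-1, -50), Pow(-64, -1))), -100), 2) = Pow(Add(Add(Mul(27, Pow(Add(-3, Mul(-1, 0)), -1)), Mul(50, Rational(-1, 64))), -100), 2) = Pow(Add(Add(Mul(27, Pow(Add(-3, 0), -1)), Rational(-25, 32)), -100), 2) = Pow(Add(Add(Mul(27, Pow(-3, -1)), Rational(-25, 32)), -100), 2) = Pow(Add(Add(Mul(27, Rational(-1, 3)), Rational(-25, 32)), -100), 2) = Pow(Add(Add(-9, Rational(-25, 32)), -100), 2) = Pow(Add(Rational(-313, 32), -100), 2) = Pow(Rational(-3513, 32), 2) = Rational(12341169, 1024)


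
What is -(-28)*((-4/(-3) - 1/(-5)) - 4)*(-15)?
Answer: 1036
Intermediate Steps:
-(-28)*((-4/(-3) - 1/(-5)) - 4)*(-15) = -(-28)*((-4*(-⅓) - 1*(-⅕)) - 4)*(-15) = -(-28)*((4/3 + ⅕) - 4)*(-15) = -(-28)*(23/15 - 4)*(-15) = -(-28)*(-37)/15*(-15) = -7*148/15*(-15) = -1036/15*(-15) = 1036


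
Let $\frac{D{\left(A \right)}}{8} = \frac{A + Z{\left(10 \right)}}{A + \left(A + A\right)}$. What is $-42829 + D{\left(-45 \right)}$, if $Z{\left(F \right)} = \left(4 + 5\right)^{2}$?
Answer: $- \frac{642467}{15} \approx -42831.0$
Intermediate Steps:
$Z{\left(F \right)} = 81$ ($Z{\left(F \right)} = 9^{2} = 81$)
$D{\left(A \right)} = \frac{8 \left(81 + A\right)}{3 A}$ ($D{\left(A \right)} = 8 \frac{A + 81}{A + \left(A + A\right)} = 8 \frac{81 + A}{A + 2 A} = 8 \frac{81 + A}{3 A} = \frac{8 \left(81 + A\right)}{3 A}$)
$-42829 + D{\left(-45 \right)} = -42829 + \left(\frac{8}{3} + \frac{216}{-45}\right) = -42829 + \left(\frac{8}{3} + 216 \left(- \frac{1}{45}\right)\right) = -42829 + \left(\frac{8}{3} - \frac{24}{5}\right) = -42829 - \frac{32}{15} = - \frac{642467}{15}$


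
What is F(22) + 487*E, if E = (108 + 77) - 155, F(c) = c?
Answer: 14632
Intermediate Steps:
E = 30 (E = 185 - 155 = 30)
F(22) + 487*E = 22 + 487*30 = 22 + 14610 = 14632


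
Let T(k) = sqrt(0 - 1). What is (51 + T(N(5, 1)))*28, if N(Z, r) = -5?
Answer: 1428 + 28*I ≈ 1428.0 + 28.0*I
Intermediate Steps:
T(k) = I (T(k) = sqrt(-1) = I)
(51 + T(N(5, 1)))*28 = (51 + I)*28 = 1428 + 28*I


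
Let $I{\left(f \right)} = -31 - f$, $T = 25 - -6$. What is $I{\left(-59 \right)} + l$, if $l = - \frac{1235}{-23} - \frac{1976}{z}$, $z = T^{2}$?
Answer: $\frac{1760271}{22103} \approx 79.639$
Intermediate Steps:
$T = 31$ ($T = 25 + 6 = 31$)
$z = 961$ ($z = 31^{2} = 961$)
$l = \frac{1141387}{22103}$ ($l = - \frac{1235}{-23} - \frac{1976}{961} = \left(-1235\right) \left(- \frac{1}{23}\right) - \frac{1976}{961} = \frac{1235}{23} - \frac{1976}{961} = \frac{1141387}{22103} \approx 51.639$)
$I{\left(-59 \right)} + l = \left(-31 - -59\right) + \frac{1141387}{22103} = \left(-31 + 59\right) + \frac{1141387}{22103} = 28 + \frac{1141387}{22103} = \frac{1760271}{22103}$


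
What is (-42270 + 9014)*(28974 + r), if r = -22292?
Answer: -222216592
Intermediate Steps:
(-42270 + 9014)*(28974 + r) = (-42270 + 9014)*(28974 - 22292) = -33256*6682 = -222216592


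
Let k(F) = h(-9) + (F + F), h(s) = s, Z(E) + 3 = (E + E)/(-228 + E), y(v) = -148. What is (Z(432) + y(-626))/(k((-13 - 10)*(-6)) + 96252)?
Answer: -2495/1640823 ≈ -0.0015206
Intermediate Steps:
Z(E) = -3 + 2*E/(-228 + E) (Z(E) = -3 + (E + E)/(-228 + E) = -3 + (2*E)/(-228 + E) = -3 + 2*E/(-228 + E))
k(F) = -9 + 2*F (k(F) = -9 + (F + F) = -9 + 2*F)
(Z(432) + y(-626))/(k((-13 - 10)*(-6)) + 96252) = ((684 - 1*432)/(-228 + 432) - 148)/((-9 + 2*((-13 - 10)*(-6))) + 96252) = ((684 - 432)/204 - 148)/((-9 + 2*(-23*(-6))) + 96252) = ((1/204)*252 - 148)/((-9 + 2*138) + 96252) = (21/17 - 148)/((-9 + 276) + 96252) = -2495/(17*(267 + 96252)) = -2495/17/96519 = -2495/17*1/96519 = -2495/1640823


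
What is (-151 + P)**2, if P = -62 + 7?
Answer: 42436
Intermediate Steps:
P = -55
(-151 + P)**2 = (-151 - 55)**2 = (-206)**2 = 42436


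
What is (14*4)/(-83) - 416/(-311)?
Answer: 17112/25813 ≈ 0.66292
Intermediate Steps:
(14*4)/(-83) - 416/(-311) = 56*(-1/83) - 416*(-1/311) = -56/83 + 416/311 = 17112/25813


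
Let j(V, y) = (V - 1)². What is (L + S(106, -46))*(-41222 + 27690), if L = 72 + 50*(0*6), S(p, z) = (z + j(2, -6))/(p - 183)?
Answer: -75630348/77 ≈ -9.8221e+5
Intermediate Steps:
j(V, y) = (-1 + V)²
S(p, z) = (1 + z)/(-183 + p) (S(p, z) = (z + (-1 + 2)²)/(p - 183) = (z + 1²)/(-183 + p) = (z + 1)/(-183 + p) = (1 + z)/(-183 + p))
L = 72 (L = 72 + 50*0 = 72 + 0 = 72)
(L + S(106, -46))*(-41222 + 27690) = (72 + (1 - 46)/(-183 + 106))*(-41222 + 27690) = (72 - 45/(-77))*(-13532) = (72 - 1/77*(-45))*(-13532) = (72 + 45/77)*(-13532) = (5589/77)*(-13532) = -75630348/77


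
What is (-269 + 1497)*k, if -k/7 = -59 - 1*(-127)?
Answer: -584528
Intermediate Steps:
k = -476 (k = -7*(-59 - 1*(-127)) = -7*(-59 + 127) = -7*68 = -476)
(-269 + 1497)*k = (-269 + 1497)*(-476) = 1228*(-476) = -584528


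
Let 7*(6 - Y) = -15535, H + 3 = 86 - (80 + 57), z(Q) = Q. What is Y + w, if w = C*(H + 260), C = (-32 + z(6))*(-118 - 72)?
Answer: 7139057/7 ≈ 1.0199e+6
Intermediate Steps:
H = -54 (H = -3 + (86 - (80 + 57)) = -3 + (86 - 1*137) = -3 + (86 - 137) = -3 - 51 = -54)
C = 4940 (C = (-32 + 6)*(-118 - 72) = -26*(-190) = 4940)
w = 1017640 (w = 4940*(-54 + 260) = 4940*206 = 1017640)
Y = 15577/7 (Y = 6 - ⅐*(-15535) = 6 + 15535/7 = 15577/7 ≈ 2225.3)
Y + w = 15577/7 + 1017640 = 7139057/7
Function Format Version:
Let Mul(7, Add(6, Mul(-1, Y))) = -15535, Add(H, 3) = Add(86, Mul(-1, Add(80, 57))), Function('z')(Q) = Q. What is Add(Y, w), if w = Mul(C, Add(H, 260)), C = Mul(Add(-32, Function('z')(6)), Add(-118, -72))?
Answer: Rational(7139057, 7) ≈ 1.0199e+6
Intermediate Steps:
H = -54 (H = Add(-3, Add(86, Mul(-1, Add(80, 57)))) = Add(-3, Add(86, Mul(-1, 137))) = Add(-3, Add(86, -137)) = Add(-3, -51) = -54)
C = 4940 (C = Mul(Add(-32, 6), Add(-118, -72)) = Mul(-26, -190) = 4940)
w = 1017640 (w = Mul(4940, Add(-54, 260)) = Mul(4940, 206) = 1017640)
Y = Rational(15577, 7) (Y = Add(6, Mul(Rational(-1, 7), -15535)) = Add(6, Rational(15535, 7)) = Rational(15577, 7) ≈ 2225.3)
Add(Y, w) = Add(Rational(15577, 7), 1017640) = Rational(7139057, 7)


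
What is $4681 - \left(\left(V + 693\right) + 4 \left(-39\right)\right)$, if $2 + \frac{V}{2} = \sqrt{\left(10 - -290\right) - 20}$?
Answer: $4148 - 4 \sqrt{70} \approx 4114.5$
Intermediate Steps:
$V = -4 + 4 \sqrt{70}$ ($V = -4 + 2 \sqrt{\left(10 - -290\right) - 20} = -4 + 2 \sqrt{\left(10 + 290\right) - 20} = -4 + 2 \sqrt{300 - 20} = -4 + 2 \sqrt{280} = -4 + 2 \cdot 2 \sqrt{70} = -4 + 4 \sqrt{70} \approx 29.466$)
$4681 - \left(\left(V + 693\right) + 4 \left(-39\right)\right) = 4681 - \left(\left(\left(-4 + 4 \sqrt{70}\right) + 693\right) + 4 \left(-39\right)\right) = 4681 - \left(\left(689 + 4 \sqrt{70}\right) - 156\right) = 4681 - \left(533 + 4 \sqrt{70}\right) = 4148 - 4 \sqrt{70}$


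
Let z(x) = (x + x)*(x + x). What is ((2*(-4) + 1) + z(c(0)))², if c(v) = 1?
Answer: 9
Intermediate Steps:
z(x) = 4*x² (z(x) = (2*x)*(2*x) = 4*x²)
((2*(-4) + 1) + z(c(0)))² = ((2*(-4) + 1) + 4*1²)² = ((-8 + 1) + 4*1)² = (-7 + 4)² = (-3)² = 9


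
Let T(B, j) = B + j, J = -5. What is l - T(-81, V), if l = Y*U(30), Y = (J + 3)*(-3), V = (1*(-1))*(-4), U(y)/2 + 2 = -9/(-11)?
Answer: 691/11 ≈ 62.818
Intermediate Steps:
U(y) = -26/11 (U(y) = -4 + 2*(-9/(-11)) = -4 + 2*(-9*(-1/11)) = -4 + 2*(9/11) = -4 + 18/11 = -26/11)
V = 4 (V = -1*(-4) = 4)
Y = 6 (Y = (-5 + 3)*(-3) = -2*(-3) = 6)
l = -156/11 (l = 6*(-26/11) = -156/11 ≈ -14.182)
l - T(-81, V) = -156/11 - (-81 + 4) = -156/11 - 1*(-77) = -156/11 + 77 = 691/11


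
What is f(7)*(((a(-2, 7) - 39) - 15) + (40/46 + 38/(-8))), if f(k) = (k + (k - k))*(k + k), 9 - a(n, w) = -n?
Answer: -229369/46 ≈ -4986.3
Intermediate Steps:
a(n, w) = 9 + n (a(n, w) = 9 - (-1)*n = 9 + n)
f(k) = 2*k² (f(k) = (k + 0)*(2*k) = k*(2*k) = 2*k²)
f(7)*(((a(-2, 7) - 39) - 15) + (40/46 + 38/(-8))) = (2*7²)*((((9 - 2) - 39) - 15) + (40/46 + 38/(-8))) = (2*49)*(((7 - 39) - 15) + (40*(1/46) + 38*(-⅛))) = 98*((-32 - 15) + (20/23 - 19/4)) = 98*(-47 - 357/92) = 98*(-4681/92) = -229369/46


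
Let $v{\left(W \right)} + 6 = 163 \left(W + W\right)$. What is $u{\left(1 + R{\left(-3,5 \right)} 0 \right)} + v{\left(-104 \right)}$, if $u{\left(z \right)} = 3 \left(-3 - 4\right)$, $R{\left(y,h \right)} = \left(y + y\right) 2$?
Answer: $-33931$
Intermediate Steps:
$R{\left(y,h \right)} = 4 y$ ($R{\left(y,h \right)} = 2 y 2 = 4 y$)
$v{\left(W \right)} = -6 + 326 W$ ($v{\left(W \right)} = -6 + 163 \left(W + W\right) = -6 + 163 \cdot 2 W = -6 + 326 W$)
$u{\left(z \right)} = -21$ ($u{\left(z \right)} = 3 \left(-7\right) = -21$)
$u{\left(1 + R{\left(-3,5 \right)} 0 \right)} + v{\left(-104 \right)} = -21 + \left(-6 + 326 \left(-104\right)\right) = -21 - 33910 = -33931$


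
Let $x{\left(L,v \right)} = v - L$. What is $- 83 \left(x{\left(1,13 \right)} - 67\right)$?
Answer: $4565$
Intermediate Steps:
$- 83 \left(x{\left(1,13 \right)} - 67\right) = - 83 \left(\left(13 - 1\right) - 67\right) = - 83 \left(12 - 67\right) = \left(-83\right) \left(-55\right) = 4565$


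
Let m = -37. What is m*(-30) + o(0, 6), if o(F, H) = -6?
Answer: 1104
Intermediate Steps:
m*(-30) + o(0, 6) = -37*(-30) - 6 = 1110 - 6 = 1104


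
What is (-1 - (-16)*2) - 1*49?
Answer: -18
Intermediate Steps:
(-1 - (-16)*2) - 1*49 = (-1 - 4*(-8)) - 49 = (-1 + 32) - 49 = 31 - 49 = -18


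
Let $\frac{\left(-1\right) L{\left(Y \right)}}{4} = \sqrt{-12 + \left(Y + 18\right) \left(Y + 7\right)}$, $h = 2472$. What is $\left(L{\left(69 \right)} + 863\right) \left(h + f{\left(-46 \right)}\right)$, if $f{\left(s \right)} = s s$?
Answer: $3959444 - 183520 \sqrt{66} \approx 2.4685 \cdot 10^{6}$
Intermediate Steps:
$f{\left(s \right)} = s^{2}$
$L{\left(Y \right)} = - 4 \sqrt{-12 + \left(7 + Y\right) \left(18 + Y\right)}$ ($L{\left(Y \right)} = - 4 \sqrt{-12 + \left(Y + 18\right) \left(Y + 7\right)} = - 4 \sqrt{-12 + \left(18 + Y\right) \left(7 + Y\right)} = - 4 \sqrt{-12 + \left(7 + Y\right) \left(18 + Y\right)}$)
$\left(L{\left(69 \right)} + 863\right) \left(h + f{\left(-46 \right)}\right) = \left(- 4 \sqrt{114 + 69^{2} + 25 \cdot 69} + 863\right) \left(2472 + \left(-46\right)^{2}\right) = \left(- 4 \sqrt{114 + 4761 + 1725} + 863\right) \left(2472 + 2116\right) = \left(- 4 \sqrt{6600} + 863\right) 4588 = \left(- 4 \cdot 10 \sqrt{66} + 863\right) 4588 = \left(- 40 \sqrt{66} + 863\right) 4588 = \left(863 - 40 \sqrt{66}\right) 4588 = 3959444 - 183520 \sqrt{66}$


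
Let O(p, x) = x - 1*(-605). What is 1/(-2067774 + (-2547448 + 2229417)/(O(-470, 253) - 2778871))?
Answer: -396859/820614676433 ≈ -4.8361e-7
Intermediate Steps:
O(p, x) = 605 + x (O(p, x) = x + 605 = 605 + x)
1/(-2067774 + (-2547448 + 2229417)/(O(-470, 253) - 2778871)) = 1/(-2067774 + (-2547448 + 2229417)/((605 + 253) - 2778871)) = 1/(-2067774 - 318031/(858 - 2778871)) = 1/(-2067774 - 318031/(-2778013)) = 1/(-2067774 - 318031*(-1/2778013)) = 1/(-2067774 + 45433/396859) = 1/(-820614676433/396859) = -396859/820614676433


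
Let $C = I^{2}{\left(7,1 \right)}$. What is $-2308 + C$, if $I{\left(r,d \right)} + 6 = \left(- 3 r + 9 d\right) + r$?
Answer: $-2187$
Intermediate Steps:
$I{\left(r,d \right)} = -6 - 2 r + 9 d$ ($I{\left(r,d \right)} = -6 + \left(\left(- 3 r + 9 d\right) + r\right) = -6 + \left(- 2 r + 9 d\right) = -6 - 2 r + 9 d$)
$C = 121$ ($C = \left(-6 - 14 + 9 \cdot 1\right)^{2} = \left(-6 - 14 + 9\right)^{2} = \left(-11\right)^{2} = 121$)
$-2308 + C = -2308 + 121 = -2187$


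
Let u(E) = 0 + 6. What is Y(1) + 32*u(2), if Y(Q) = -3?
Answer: 189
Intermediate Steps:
u(E) = 6
Y(1) + 32*u(2) = -3 + 32*6 = -3 + 192 = 189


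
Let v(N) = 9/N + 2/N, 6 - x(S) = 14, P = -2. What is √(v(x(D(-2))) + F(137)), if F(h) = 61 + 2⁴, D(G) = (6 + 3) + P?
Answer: 11*√10/4 ≈ 8.6963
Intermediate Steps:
D(G) = 7 (D(G) = (6 + 3) - 2 = 9 - 2 = 7)
x(S) = -8 (x(S) = 6 - 1*14 = 6 - 14 = -8)
v(N) = 11/N
F(h) = 77 (F(h) = 61 + 16 = 77)
√(v(x(D(-2))) + F(137)) = √(11/(-8) + 77) = √(11*(-⅛) + 77) = √(-11/8 + 77) = √(605/8) = 11*√10/4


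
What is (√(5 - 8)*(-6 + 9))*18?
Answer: 54*I*√3 ≈ 93.531*I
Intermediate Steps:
(√(5 - 8)*(-6 + 9))*18 = (√(-3)*3)*18 = ((I*√3)*3)*18 = (3*I*√3)*18 = 54*I*√3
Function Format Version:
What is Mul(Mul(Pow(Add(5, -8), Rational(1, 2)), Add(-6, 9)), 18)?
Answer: Mul(54, I, Pow(3, Rational(1, 2))) ≈ Mul(93.531, I)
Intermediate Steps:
Mul(Mul(Pow(Add(5, -8), Rational(1, 2)), Add(-6, 9)), 18) = Mul(Mul(Pow(-3, Rational(1, 2)), 3), 18) = Mul(Mul(Mul(I, Pow(3, Rational(1, 2))), 3), 18) = Mul(Mul(3, I, Pow(3, Rational(1, 2))), 18) = Mul(54, I, Pow(3, Rational(1, 2)))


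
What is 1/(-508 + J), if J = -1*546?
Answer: -1/1054 ≈ -0.00094877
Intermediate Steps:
J = -546
1/(-508 + J) = 1/(-508 - 546) = 1/(-1054) = -1/1054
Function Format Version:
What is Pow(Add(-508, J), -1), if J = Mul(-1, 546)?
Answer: Rational(-1, 1054) ≈ -0.00094877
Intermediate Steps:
J = -546
Pow(Add(-508, J), -1) = Pow(Add(-508, -546), -1) = Pow(-1054, -1) = Rational(-1, 1054)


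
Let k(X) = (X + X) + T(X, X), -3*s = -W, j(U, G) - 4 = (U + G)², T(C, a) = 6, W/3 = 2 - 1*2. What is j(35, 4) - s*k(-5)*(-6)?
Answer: 1525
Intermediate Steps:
W = 0 (W = 3*(2 - 1*2) = 3*(2 - 2) = 3*0 = 0)
j(U, G) = 4 + (G + U)² (j(U, G) = 4 + (U + G)² = 4 + (G + U)²)
s = 0 (s = -(-1)*0/3 = -⅓*0 = 0)
k(X) = 6 + 2*X (k(X) = (X + X) + 6 = 2*X + 6 = 6 + 2*X)
j(35, 4) - s*k(-5)*(-6) = (4 + (4 + 35)²) - 0*(6 + 2*(-5))*(-6) = (4 + 39²) - 0*(6 - 10)*(-6) = (4 + 1521) - 0*(-4)*(-6) = 1525 - 0*(-6) = 1525 - 1*0 = 1525 + 0 = 1525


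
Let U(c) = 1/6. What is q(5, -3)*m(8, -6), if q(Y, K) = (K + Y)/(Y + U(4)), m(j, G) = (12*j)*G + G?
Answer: -6984/31 ≈ -225.29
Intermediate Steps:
U(c) = ⅙ (U(c) = 1*(⅙) = ⅙)
m(j, G) = G + 12*G*j (m(j, G) = 12*G*j + G = G + 12*G*j)
q(Y, K) = (K + Y)/(⅙ + Y) (q(Y, K) = (K + Y)/(Y + ⅙) = (K + Y)/(⅙ + Y))
q(5, -3)*m(8, -6) = (6*(-3 + 5)/(1 + 6*5))*(-6*(1 + 12*8)) = (6*2/(1 + 30))*(-6*(1 + 96)) = (6*2/31)*(-6*97) = (6*(1/31)*2)*(-582) = (12/31)*(-582) = -6984/31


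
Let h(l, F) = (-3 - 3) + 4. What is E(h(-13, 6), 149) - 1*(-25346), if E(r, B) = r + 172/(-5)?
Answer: 126548/5 ≈ 25310.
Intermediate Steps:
h(l, F) = -2 (h(l, F) = -6 + 4 = -2)
E(r, B) = -172/5 + r (E(r, B) = r + 172*(-⅕) = r - 172/5 = -172/5 + r)
E(h(-13, 6), 149) - 1*(-25346) = (-172/5 - 2) - 1*(-25346) = -182/5 + 25346 = 126548/5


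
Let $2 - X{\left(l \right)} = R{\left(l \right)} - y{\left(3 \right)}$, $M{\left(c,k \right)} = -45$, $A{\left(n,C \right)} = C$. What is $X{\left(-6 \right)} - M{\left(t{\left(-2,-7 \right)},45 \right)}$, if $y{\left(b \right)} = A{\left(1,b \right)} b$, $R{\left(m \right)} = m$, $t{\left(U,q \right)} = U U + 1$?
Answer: $62$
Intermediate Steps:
$t{\left(U,q \right)} = 1 + U^{2}$ ($t{\left(U,q \right)} = U^{2} + 1 = 1 + U^{2}$)
$y{\left(b \right)} = b^{2}$ ($y{\left(b \right)} = b b = b^{2}$)
$X{\left(l \right)} = 11 - l$ ($X{\left(l \right)} = 2 - \left(l - 3^{2}\right) = 2 - \left(l - 9\right) = 2 - \left(-9 + l\right) = 11 - l$)
$X{\left(-6 \right)} - M{\left(t{\left(-2,-7 \right)},45 \right)} = \left(11 - -6\right) - -45 = \left(11 + 6\right) + 45 = 17 + 45 = 62$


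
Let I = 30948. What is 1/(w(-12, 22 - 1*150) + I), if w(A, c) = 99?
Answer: 1/31047 ≈ 3.2209e-5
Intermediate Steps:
1/(w(-12, 22 - 1*150) + I) = 1/(99 + 30948) = 1/31047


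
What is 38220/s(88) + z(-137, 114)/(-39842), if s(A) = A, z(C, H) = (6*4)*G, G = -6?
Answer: 17304249/39842 ≈ 434.32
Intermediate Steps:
z(C, H) = -144 (z(C, H) = (6*4)*(-6) = 24*(-6) = -144)
38220/s(88) + z(-137, 114)/(-39842) = 38220/88 - 144/(-39842) = 38220*(1/88) - 144*(-1/39842) = 9555/22 + 72/19921 = 17304249/39842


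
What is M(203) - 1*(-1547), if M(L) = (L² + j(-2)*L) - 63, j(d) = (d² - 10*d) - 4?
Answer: 46753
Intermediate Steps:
j(d) = -4 + d² - 10*d
M(L) = -63 + L² + 20*L (M(L) = (L² + (-4 + (-2)² - 10*(-2))*L) - 63 = (L² + (-4 + 4 + 20)*L) - 63 = (L² + 20*L) - 63 = -63 + L² + 20*L)
M(203) - 1*(-1547) = (-63 + 203² + 20*203) - 1*(-1547) = (-63 + 41209 + 4060) + 1547 = 45206 + 1547 = 46753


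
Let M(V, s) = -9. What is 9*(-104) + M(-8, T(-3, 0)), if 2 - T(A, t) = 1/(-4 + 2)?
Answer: -945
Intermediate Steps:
T(A, t) = 5/2 (T(A, t) = 2 - 1/(-4 + 2) = 2 - 1/(-2) = 2 - 1*(-½) = 2 + ½ = 5/2)
9*(-104) + M(-8, T(-3, 0)) = 9*(-104) - 9 = -936 - 9 = -945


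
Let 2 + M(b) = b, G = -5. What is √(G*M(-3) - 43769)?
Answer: 4*I*√2734 ≈ 209.15*I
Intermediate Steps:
M(b) = -2 + b
√(G*M(-3) - 43769) = √(-5*(-2 - 3) - 43769) = √(-5*(-5) - 43769) = √(25 - 43769) = √(-43744) = 4*I*√2734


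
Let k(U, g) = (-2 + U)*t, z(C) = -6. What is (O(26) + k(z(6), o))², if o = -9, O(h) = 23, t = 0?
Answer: 529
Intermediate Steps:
k(U, g) = 0 (k(U, g) = (-2 + U)*0 = 0)
(O(26) + k(z(6), o))² = (23 + 0)² = 23² = 529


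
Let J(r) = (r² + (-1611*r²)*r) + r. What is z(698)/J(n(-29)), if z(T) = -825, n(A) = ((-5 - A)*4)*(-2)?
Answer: -55/760167616 ≈ -7.2352e-8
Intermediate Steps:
n(A) = 40 + 8*A (n(A) = (-20 - 4*A)*(-2) = 40 + 8*A)
J(r) = r + r² - 1611*r³ (J(r) = (r² - 1611*r³) + r = r + r² - 1611*r³)
z(698)/J(n(-29)) = -825*1/((40 + 8*(-29))*(1 + (40 + 8*(-29)) - 1611*(40 + 8*(-29))²)) = -825*1/((40 - 232)*(1 + (40 - 232) - 1611*(40 - 232)²)) = -825*(-1/(192*(1 - 192 - 1611*(-192)²))) = -825*(-1/(192*(1 - 192 - 1611*36864))) = -825*(-1/(192*(1 - 192 - 59387904))) = -825/((-192*(-59388095))) = -825/11402514240 = -825*1/11402514240 = -55/760167616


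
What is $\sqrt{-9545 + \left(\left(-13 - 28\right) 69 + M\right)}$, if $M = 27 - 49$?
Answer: $2 i \sqrt{3099} \approx 111.34 i$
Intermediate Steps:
$M = -22$
$\sqrt{-9545 + \left(\left(-13 - 28\right) 69 + M\right)} = \sqrt{-9545 + \left(\left(-13 - 28\right) 69 - 22\right)} = \sqrt{-9545 - 2851} = \sqrt{-12396} = 2 i \sqrt{3099}$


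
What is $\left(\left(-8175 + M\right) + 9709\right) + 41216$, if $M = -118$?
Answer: $42632$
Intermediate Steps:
$\left(\left(-8175 + M\right) + 9709\right) + 41216 = \left(\left(-8175 - 118\right) + 9709\right) + 41216 = \left(-8293 + 9709\right) + 41216 = 1416 + 41216 = 42632$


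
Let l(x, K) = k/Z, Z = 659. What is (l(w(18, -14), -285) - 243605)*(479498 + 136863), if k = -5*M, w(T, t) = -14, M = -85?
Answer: -98947679552470/659 ≈ -1.5015e+11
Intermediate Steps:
k = 425 (k = -5*(-85) = 425)
l(x, K) = 425/659
(l(w(18, -14), -285) - 243605)*(479498 + 136863) = (425/659 - 243605)*(479498 + 136863) = -160535270/659*616361 = -98947679552470/659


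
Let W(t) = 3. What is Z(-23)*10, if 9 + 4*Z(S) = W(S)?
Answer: -15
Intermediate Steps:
Z(S) = -3/2 (Z(S) = -9/4 + (1/4)*3 = -9/4 + 3/4 = -3/2)
Z(-23)*10 = -3/2*10 = -15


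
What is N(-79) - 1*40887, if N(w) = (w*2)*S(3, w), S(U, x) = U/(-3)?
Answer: -40729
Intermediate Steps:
S(U, x) = -U/3
N(w) = -2*w (N(w) = (w*2)*(-⅓*3) = (2*w)*(-1) = -2*w)
N(-79) - 1*40887 = -2*(-79) - 1*40887 = 158 - 40887 = -40729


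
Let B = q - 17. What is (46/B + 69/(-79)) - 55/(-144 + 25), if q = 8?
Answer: -467240/84609 ≈ -5.5223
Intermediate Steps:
B = -9 (B = 8 - 17 = -9)
(46/B + 69/(-79)) - 55/(-144 + 25) = (46/(-9) + 69/(-79)) - 55/(-144 + 25) = (46*(-⅑) + 69*(-1/79)) - 55/(-119) = (-46/9 - 69/79) - 1/119*(-55) = -4255/711 + 55/119 = -467240/84609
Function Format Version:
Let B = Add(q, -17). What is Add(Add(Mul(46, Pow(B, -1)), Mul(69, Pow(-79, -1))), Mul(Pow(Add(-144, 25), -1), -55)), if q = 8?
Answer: Rational(-467240, 84609) ≈ -5.5223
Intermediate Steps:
B = -9 (B = Add(8, -17) = -9)
Add(Add(Mul(46, Pow(B, -1)), Mul(69, Pow(-79, -1))), Mul(Pow(Add(-144, 25), -1), -55)) = Add(Add(Mul(46, Pow(-9, -1)), Mul(69, Pow(-79, -1))), Mul(Pow(Add(-144, 25), -1), -55)) = Add(Add(Mul(46, Rational(-1, 9)), Mul(69, Rational(-1, 79))), Mul(Pow(-119, -1), -55)) = Add(Add(Rational(-46, 9), Rational(-69, 79)), Mul(Rational(-1, 119), -55)) = Add(Rational(-4255, 711), Rational(55, 119)) = Rational(-467240, 84609)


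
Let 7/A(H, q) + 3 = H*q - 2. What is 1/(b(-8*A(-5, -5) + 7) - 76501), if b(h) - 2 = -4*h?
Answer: -5/382579 ≈ -1.3069e-5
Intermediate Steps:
A(H, q) = 7/(-5 + H*q) (A(H, q) = 7/(-3 + (H*q - 2)) = 7/(-3 + (-2 + H*q)) = 7/(-5 + H*q))
b(h) = 2 - 4*h
1/(b(-8*A(-5, -5) + 7) - 76501) = 1/((2 - 4*(-56/(-5 - 5*(-5)) + 7)) - 76501) = 1/((2 - 4*(-56/(-5 + 25) + 7)) - 76501) = 1/((2 - 4*(-56/20 + 7)) - 76501) = 1/((2 - 4*(-8*7/20 + 7)) - 76501) = 1/((2 - 4*(-14/5 + 7)) - 76501) = 1/((2 - 4*21/5) - 76501) = 1/((2 - 84/5) - 76501) = 1/(-74/5 - 76501) = 1/(-382579/5) = -5/382579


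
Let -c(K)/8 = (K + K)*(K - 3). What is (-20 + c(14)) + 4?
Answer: -2480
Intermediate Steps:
c(K) = -16*K*(-3 + K) (c(K) = -8*(K + K)*(K - 3) = -8*2*K*(-3 + K) = -16*K*(-3 + K))
(-20 + c(14)) + 4 = (-20 + 16*14*(3 - 1*14)) + 4 = (-20 + 16*14*(3 - 14)) + 4 = (-20 + 16*14*(-11)) + 4 = (-20 - 2464) + 4 = -2484 + 4 = -2480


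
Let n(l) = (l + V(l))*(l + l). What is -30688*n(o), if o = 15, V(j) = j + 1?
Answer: -28539840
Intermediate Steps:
V(j) = 1 + j
n(l) = 2*l*(1 + 2*l) (n(l) = (l + (1 + l))*(l + l) = (1 + 2*l)*(2*l) = 2*l*(1 + 2*l))
-30688*n(o) = -61376*15*(1 + 2*15) = -61376*15*(1 + 30) = -61376*15*31 = -30688*930 = -28539840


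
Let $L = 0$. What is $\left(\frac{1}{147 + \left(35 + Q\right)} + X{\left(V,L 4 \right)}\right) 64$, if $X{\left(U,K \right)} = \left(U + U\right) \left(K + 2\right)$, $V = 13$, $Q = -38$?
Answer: $\frac{29956}{9} \approx 3328.4$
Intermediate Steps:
$X{\left(U,K \right)} = 2 U \left(2 + K\right)$
$\left(\frac{1}{147 + \left(35 + Q\right)} + X{\left(V,L 4 \right)}\right) 64 = \left(\frac{1}{147 + \left(35 - 38\right)} + 2 \cdot 13 \left(2 + 0 \cdot 4\right)\right) 64 = \left(\frac{1}{147 - 3} + 2 \cdot 13 \left(2 + 0\right)\right) 64 = \left(\frac{1}{144} + 2 \cdot 13 \cdot 2\right) 64 = \left(\frac{1}{144} + 52\right) 64 = \frac{7489}{144} \cdot 64 = \frac{29956}{9}$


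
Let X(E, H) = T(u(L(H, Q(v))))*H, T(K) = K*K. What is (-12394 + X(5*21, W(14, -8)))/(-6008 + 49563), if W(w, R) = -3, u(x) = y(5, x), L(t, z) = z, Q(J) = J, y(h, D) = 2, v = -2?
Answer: -12406/43555 ≈ -0.28484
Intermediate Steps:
u(x) = 2
T(K) = K**2
X(E, H) = 4*H (X(E, H) = 2**2*H = 4*H)
(-12394 + X(5*21, W(14, -8)))/(-6008 + 49563) = (-12394 + 4*(-3))/(-6008 + 49563) = (-12394 - 12)/43555 = -12406*1/43555 = -12406/43555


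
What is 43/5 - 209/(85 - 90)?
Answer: 252/5 ≈ 50.400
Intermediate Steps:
43/5 - 209/(85 - 90) = 43*(⅕) - 209/(-5) = 43/5 - 209*(-⅕) = 43/5 + 209/5 = 252/5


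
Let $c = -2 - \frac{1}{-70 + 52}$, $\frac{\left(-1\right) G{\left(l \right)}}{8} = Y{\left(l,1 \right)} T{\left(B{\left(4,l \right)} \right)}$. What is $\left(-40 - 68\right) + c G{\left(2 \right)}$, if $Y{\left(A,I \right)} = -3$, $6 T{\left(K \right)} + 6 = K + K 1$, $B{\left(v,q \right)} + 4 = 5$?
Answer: $- \frac{692}{9} \approx -76.889$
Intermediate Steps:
$B{\left(v,q \right)} = 1$ ($B{\left(v,q \right)} = -4 + 5 = 1$)
$T{\left(K \right)} = -1 + \frac{K}{3}$ ($T{\left(K \right)} = -1 + \frac{K + K 1}{6} = -1 + \frac{K + K}{6} = -1 + \frac{2 K}{6} = -1 + \frac{K}{3}$)
$G{\left(l \right)} = -16$ ($G{\left(l \right)} = - 8 \left(- 3 \left(-1 + \frac{1}{3} \cdot 1\right)\right) = - 8 \left(- 3 \left(-1 + \frac{1}{3}\right)\right) = - 8 \left(\left(-3\right) \left(- \frac{2}{3}\right)\right) = \left(-8\right) 2 = -16$)
$c = - \frac{35}{18}$ ($c = -2 - \frac{1}{-18} = -2 - - \frac{1}{18} = -2 + \frac{1}{18} = - \frac{35}{18} \approx -1.9444$)
$\left(-40 - 68\right) + c G{\left(2 \right)} = \left(-40 - 68\right) - - \frac{280}{9} = -108 + \frac{280}{9} = - \frac{692}{9}$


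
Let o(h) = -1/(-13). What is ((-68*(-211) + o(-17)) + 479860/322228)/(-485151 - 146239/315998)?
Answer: -4748645399612060/160549262818995817 ≈ -0.029577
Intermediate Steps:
o(h) = 1/13 (o(h) = -1*(-1/13) = 1/13)
((-68*(-211) + o(-17)) + 479860/322228)/(-485151 - 146239/315998) = ((-68*(-211) + 1/13) + 479860/322228)/(-485151 - 146239/315998) = ((14348 + 1/13) + 479860*(1/322228))/(-485151 - 146239*1/315998) = (186525/13 + 119965/80557)/(-485151 - 146239/315998) = 15027453970/(1047241*(-153306891937/315998)) = (15027453970/1047241)*(-315998/153306891937) = -4748645399612060/160549262818995817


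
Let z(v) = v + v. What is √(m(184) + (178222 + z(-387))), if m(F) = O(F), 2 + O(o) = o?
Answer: √177630 ≈ 421.46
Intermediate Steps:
O(o) = -2 + o
m(F) = -2 + F
z(v) = 2*v
√(m(184) + (178222 + z(-387))) = √((-2 + 184) + (178222 + 2*(-387))) = √(182 + (178222 - 774)) = √(182 + 177448) = √177630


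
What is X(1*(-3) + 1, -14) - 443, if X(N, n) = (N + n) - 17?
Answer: -476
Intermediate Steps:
X(N, n) = -17 + N + n
X(1*(-3) + 1, -14) - 443 = (-17 + (1*(-3) + 1) - 14) - 443 = (-17 + (-3 + 1) - 14) - 443 = (-17 - 2 - 14) - 443 = -33 - 443 = -476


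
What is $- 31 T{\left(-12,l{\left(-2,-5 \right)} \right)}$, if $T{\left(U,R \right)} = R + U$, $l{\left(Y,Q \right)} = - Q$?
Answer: $217$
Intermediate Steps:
$- 31 T{\left(-12,l{\left(-2,-5 \right)} \right)} = - 31 \left(\left(-1\right) \left(-5\right) - 12\right) = - 31 \left(5 - 12\right) = \left(-31\right) \left(-7\right) = 217$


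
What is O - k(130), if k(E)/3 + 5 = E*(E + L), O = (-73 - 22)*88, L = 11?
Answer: -63335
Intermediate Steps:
O = -8360 (O = -95*88 = -8360)
k(E) = -15 + 3*E*(11 + E) (k(E) = -15 + 3*(E*(E + 11)) = -15 + 3*(E*(11 + E)) = -15 + 3*E*(11 + E))
O - k(130) = -8360 - (-15 + 3*130² + 33*130) = -8360 - (-15 + 3*16900 + 4290) = -8360 - (-15 + 50700 + 4290) = -8360 - 1*54975 = -8360 - 54975 = -63335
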